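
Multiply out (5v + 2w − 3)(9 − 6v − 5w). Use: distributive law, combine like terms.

63v − 30v^2 − 37vw + 33w − 10w^2 − 27

(5v + 2w − 3)(9 − 6v − 5w)
= 45v − 30v^2 − 25vw + 18w − 12vw − 10w^2 − 27 + 18v + 15w    [distributive law]
= 63v − 30v^2 − 37vw + 33w − 10w^2 − 27    [combine like terms]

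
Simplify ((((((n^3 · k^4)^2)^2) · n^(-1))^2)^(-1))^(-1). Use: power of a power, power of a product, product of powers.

((((((n^3 · k^4)^2)^2) · n^(-1))^2)^(-1))^(-1)
= (((((n^3 · k^4)^2)^2) · n^(-1))^2)^1    [power of a power]
= ((((n^3 · k^4)^2)^2) · n^(-1))^2    [power of a power]
= ((((n^3 · k^4)^2)^2)^2) · ((n^(-1))^2)    [power of a product]
= (((n^3 · k^4)^2)^4) · ((n^(-1))^2)    [power of a power]
= ((n^3 · k^4)^8) · ((n^(-1))^2)    [power of a power]
= (((n^3)^8) · ((k^4)^8)) · ((n^(-1))^2)    [power of a product]
= (n^24 · ((k^4)^8)) · ((n^(-1))^2)    [power of a power]
= (n^24 · k^32) · ((n^(-1))^2)    [power of a power]
= (n^24 · k^32) · n^(-2)    [power of a power]
= k^32n^22    [product of powers]

k^32n^22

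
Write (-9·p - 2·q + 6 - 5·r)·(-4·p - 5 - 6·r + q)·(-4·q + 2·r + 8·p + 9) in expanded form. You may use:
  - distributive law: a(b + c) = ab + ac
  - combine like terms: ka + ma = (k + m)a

(-9·p - 2·q + 6 - 5·r)·(-4·p - 5 - 6·r + q)·(-4·q + 2·r + 8·p + 9)
= (36·p^2 + 45·p + 54·p·r - 9·p·q + 8·p·q + 10·q + 12·q·r - 2·q^2 - 24·p - 30 - 36·r + 6·q + 20·p·r + 25·r + 30·r^2 - 5·q·r)·(-4·q + 2·r + 8·p + 9)    [distributive law]
= (36·p^2 + 21·p + 74·p·r - p·q + 16·q + 7·q·r - 2·q^2 - 30 - 11·r + 30·r^2)·(-4·q + 2·r + 8·p + 9)    [combine like terms]
= -144·p^2·q + 72·p^2·r + 288·p^3 + 324·p^2 - 84·p·q + 42·p·r + 168·p^2 + 189·p - 296·p·q·r + 148·p·r^2 + 592·p^2·r + 666·p·r + 4·p·q^2 - 2·p·q·r - 8·p^2·q - 9·p·q - 64·q^2 + 32·q·r + 128·p·q + 144·q - 28·q^2·r + 14·q·r^2 + 56·p·q·r + 63·q·r + 8·q^3 - 4·q^2·r - 16·p·q^2 - 18·q^2 + 120·q - 60·r - 240·p - 270 + 44·q·r - 22·r^2 - 88·p·r - 99·r - 120·q·r^2 + 60·r^3 + 240·p·r^2 + 270·r^2    [distributive law]
= -152·p^2·q + 664·p^2·r + 288·p^3 + 492·p^2 + 35·p·q + 620·p·r - 51·p - 242·p·q·r + 388·p·r^2 - 12·p·q^2 - 82·q^2 + 139·q·r + 264·q - 32·q^2·r - 106·q·r^2 + 8·q^3 - 159·r - 270 + 248·r^2 + 60·r^3    [combine like terms]

-152·p^2·q + 664·p^2·r + 288·p^3 + 492·p^2 + 35·p·q + 620·p·r - 51·p - 242·p·q·r + 388·p·r^2 - 12·p·q^2 - 82·q^2 + 139·q·r + 264·q - 32·q^2·r - 106·q·r^2 + 8·q^3 - 159·r - 270 + 248·r^2 + 60·r^3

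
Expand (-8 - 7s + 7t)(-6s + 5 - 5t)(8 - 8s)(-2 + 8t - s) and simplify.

(-8 - 7s + 7t)(-6s + 5 - 5t)(8 - 8s)(-2 + 8t - s)
= (48s - 40 + 40t + 42s^2 - 35s + 35st - 42st + 35t - 35t^2)(8 - 8s)(-2 + 8t - s)    [distributive law]
= (13s - 40 + 75t + 42s^2 - 7st - 35t^2)(8 - 8s)(-2 + 8t - s)    [combine like terms]
= (104s - 104s^2 - 320 + 320s + 600t - 600st + 336s^2 - 336s^3 - 56st + 56s^2t - 280t^2 + 280st^2)(-2 + 8t - s)    [distributive law]
= (424s + 232s^2 - 320 + 600t - 656st - 336s^3 + 56s^2t - 280t^2 + 280st^2)(-2 + 8t - s)    [combine like terms]
= -848s + 3392st - 424s^2 - 464s^2 + 1856s^2t - 232s^3 + 640 - 2560t + 320s - 1200t + 4800t^2 - 600st + 1312st - 5248st^2 + 656s^2t + 672s^3 - 2688s^3t + 336s^4 - 112s^2t + 448s^2t^2 - 56s^3t + 560t^2 - 2240t^3 + 280st^2 - 560st^2 + 2240st^3 - 280s^2t^2    [distributive law]
= -528s + 4104st - 888s^2 + 2400s^2t + 440s^3 + 640 - 3760t + 5360t^2 - 5528st^2 - 2744s^3t + 336s^4 + 168s^2t^2 - 2240t^3 + 2240st^3    [combine like terms]

-528s + 4104st - 888s^2 + 2400s^2t + 440s^3 + 640 - 3760t + 5360t^2 - 5528st^2 - 2744s^3t + 336s^4 + 168s^2t^2 - 2240t^3 + 2240st^3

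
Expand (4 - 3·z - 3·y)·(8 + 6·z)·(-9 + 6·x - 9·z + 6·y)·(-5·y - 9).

-2232·y + 2592 + 336·x·y - 1728·x - 1962·y·z + 2592·z - 744·y² - 1296·y·z² - 1458·z² + 540·x·y·z² + 972·x·z² - 810·y·z³ - 1458·z³ - 270·y²·z² + 720·x·y² - 918·y²·z + 720·y³ + 540·x·y²·z + 972·x·y·z + 540·y³·z

(4 - 3·z - 3·y)·(8 + 6·z)·(-9 + 6·x - 9·z + 6·y)·(-5·y - 9)
= (32 + 24·z - 24·z - 18·z² - 24·y - 18·y·z)·(-9 + 6·x - 9·z + 6·y)·(-5·y - 9)    [distributive law]
= (32 - 18·z² - 24·y - 18·y·z)·(-9 + 6·x - 9·z + 6·y)·(-5·y - 9)    [combine like terms]
= (-288 + 192·x - 288·z + 192·y + 162·z² - 108·x·z² + 162·z³ - 108·y·z² + 216·y - 144·x·y + 216·y·z - 144·y² + 162·y·z - 108·x·y·z + 162·y·z² - 108·y²·z)·(-5·y - 9)    [distributive law]
= (-288 + 192·x - 288·z + 408·y + 162·z² - 108·x·z² + 162·z³ + 54·y·z² - 144·x·y + 378·y·z - 144·y² - 108·x·y·z - 108·y²·z)·(-5·y - 9)    [combine like terms]
= 1440·y + 2592 - 960·x·y - 1728·x + 1440·y·z + 2592·z - 2040·y² - 3672·y - 810·y·z² - 1458·z² + 540·x·y·z² + 972·x·z² - 810·y·z³ - 1458·z³ - 270·y²·z² - 486·y·z² + 720·x·y² + 1296·x·y - 1890·y²·z - 3402·y·z + 720·y³ + 1296·y² + 540·x·y²·z + 972·x·y·z + 540·y³·z + 972·y²·z    [distributive law]
= -2232·y + 2592 + 336·x·y - 1728·x - 1962·y·z + 2592·z - 744·y² - 1296·y·z² - 1458·z² + 540·x·y·z² + 972·x·z² - 810·y·z³ - 1458·z³ - 270·y²·z² + 720·x·y² - 918·y²·z + 720·y³ + 540·x·y²·z + 972·x·y·z + 540·y³·z    [combine like terms]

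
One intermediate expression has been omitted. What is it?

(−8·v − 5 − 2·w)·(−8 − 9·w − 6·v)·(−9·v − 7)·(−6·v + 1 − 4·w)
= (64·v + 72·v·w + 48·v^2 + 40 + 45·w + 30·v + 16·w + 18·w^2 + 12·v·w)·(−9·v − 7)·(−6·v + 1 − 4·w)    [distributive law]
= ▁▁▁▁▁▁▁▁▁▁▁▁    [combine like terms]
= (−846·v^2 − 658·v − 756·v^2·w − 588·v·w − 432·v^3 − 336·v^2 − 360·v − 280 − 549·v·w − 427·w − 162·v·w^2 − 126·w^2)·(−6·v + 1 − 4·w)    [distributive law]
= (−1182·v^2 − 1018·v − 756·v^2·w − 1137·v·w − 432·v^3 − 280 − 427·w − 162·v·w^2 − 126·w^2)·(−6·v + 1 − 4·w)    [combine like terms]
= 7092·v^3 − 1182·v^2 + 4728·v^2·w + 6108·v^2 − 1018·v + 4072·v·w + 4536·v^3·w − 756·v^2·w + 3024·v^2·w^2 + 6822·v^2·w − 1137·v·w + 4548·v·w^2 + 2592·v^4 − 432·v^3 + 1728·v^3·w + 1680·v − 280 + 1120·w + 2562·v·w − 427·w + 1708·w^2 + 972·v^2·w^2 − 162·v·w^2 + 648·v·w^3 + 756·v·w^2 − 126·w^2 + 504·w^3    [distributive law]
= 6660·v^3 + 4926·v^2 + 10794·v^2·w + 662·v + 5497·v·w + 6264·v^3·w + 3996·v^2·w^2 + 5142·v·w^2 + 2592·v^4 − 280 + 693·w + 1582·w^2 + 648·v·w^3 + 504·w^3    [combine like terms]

After combine like terms, the bracketed line is:

(94·v + 84·v·w + 48·v^2 + 40 + 61·w + 18·w^2)·(−9·v − 7)·(−6·v + 1 − 4·w)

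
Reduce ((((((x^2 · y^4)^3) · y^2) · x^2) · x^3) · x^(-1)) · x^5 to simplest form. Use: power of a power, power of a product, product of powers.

((((((x^2 · y^4)^3) · y^2) · x^2) · x^3) · x^(-1)) · x^5
= (((((((x^2)^3) · ((y^4)^3)) · y^2) · x^2) · x^3) · x^(-1)) · x^5    [power of a product]
= (((((x^6 · ((y^4)^3)) · y^2) · x^2) · x^3) · x^(-1)) · x^5    [power of a power]
= (((((x^6 · y^12) · y^2) · x^2) · x^3) · x^(-1)) · x^5    [power of a power]
= x^15y^14    [product of powers]

x^15y^14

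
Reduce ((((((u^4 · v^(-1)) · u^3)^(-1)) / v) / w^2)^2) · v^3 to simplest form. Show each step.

u^(-14)v^3w^(-4)

((((((u^4 · v^(-1)) · u^3)^(-1)) / v) / w^2)^2) · v^3
= ((((((u^4 · v^(-1)) · u^3)^(-1)) / v)^2) / ((w^2)^2)) · v^3    [power of a quotient]
= ((((((u^4 · v^(-1)) · u^3)^(-1))^2) / (v^2)) / ((w^2)^2)) · v^3    [power of a quotient]
= (((((u^4 · v^(-1)) · u^3)^(-2)) / (v^2)) / ((w^2)^2)) · v^3    [power of a power]
= (((((u^4 · v^(-1))^(-2)) · ((u^3)^(-2))) / (v^2)) / ((w^2)^2)) · v^3    [power of a product]
= ((((((u^4)^(-2)) · ((v^(-1))^(-2))) · ((u^3)^(-2))) / (v^2)) / ((w^2)^2)) · v^3    [power of a product]
= ((((u^(-8) · ((v^(-1))^(-2))) · ((u^3)^(-2))) / (v^2)) / ((w^2)^2)) · v^3    [power of a power]
= ((((u^(-8) · v^2) · ((u^3)^(-2))) / (v^2)) / ((w^2)^2)) · v^3    [power of a power]
= ((((u^(-8) · v^2) · u^(-6)) / (v^2)) / ((w^2)^2)) · v^3    [power of a power]
= ((((u^(-8) · v^2) · u^(-6)) / v^2) / w^4) · v^3    [power of a power]
= u^(-14)v^3w^(-4)    [quotient of powers; product of powers]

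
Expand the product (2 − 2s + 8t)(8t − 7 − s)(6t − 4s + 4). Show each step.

16t^2 + 136st − 244t + 104s − 56 − 40s^2 − 400st^2 + 108s^2t − 8s^3 + 384t^3

(2 − 2s + 8t)(8t − 7 − s)(6t − 4s + 4)
= (16t − 14 − 2s − 16st + 14s + 2s^2 + 64t^2 − 56t − 8st)(6t − 4s + 4)    [distributive law]
= (−40t − 14 + 12s − 24st + 2s^2 + 64t^2)(6t − 4s + 4)    [combine like terms]
= −240t^2 + 160st − 160t − 84t + 56s − 56 + 72st − 48s^2 + 48s − 144st^2 + 96s^2t − 96st + 12s^2t − 8s^3 + 8s^2 + 384t^3 − 256st^2 + 256t^2    [distributive law]
= 16t^2 + 136st − 244t + 104s − 56 − 40s^2 − 400st^2 + 108s^2t − 8s^3 + 384t^3    [combine like terms]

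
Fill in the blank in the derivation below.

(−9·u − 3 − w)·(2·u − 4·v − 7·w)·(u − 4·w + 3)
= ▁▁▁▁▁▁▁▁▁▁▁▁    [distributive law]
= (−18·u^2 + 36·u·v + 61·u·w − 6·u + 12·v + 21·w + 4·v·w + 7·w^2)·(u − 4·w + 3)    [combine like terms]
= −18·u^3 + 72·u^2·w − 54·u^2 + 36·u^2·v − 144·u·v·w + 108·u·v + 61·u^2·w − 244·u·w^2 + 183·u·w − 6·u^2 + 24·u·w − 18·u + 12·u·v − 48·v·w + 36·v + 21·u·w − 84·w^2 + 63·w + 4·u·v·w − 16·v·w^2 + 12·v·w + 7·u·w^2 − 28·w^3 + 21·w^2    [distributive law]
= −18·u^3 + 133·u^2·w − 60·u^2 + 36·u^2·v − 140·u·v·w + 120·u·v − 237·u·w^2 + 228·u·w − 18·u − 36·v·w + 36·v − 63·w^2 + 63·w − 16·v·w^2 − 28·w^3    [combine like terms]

After distributive law, the bracketed line is:

(−18·u^2 + 36·u·v + 63·u·w − 6·u + 12·v + 21·w − 2·u·w + 4·v·w + 7·w^2)·(u − 4·w + 3)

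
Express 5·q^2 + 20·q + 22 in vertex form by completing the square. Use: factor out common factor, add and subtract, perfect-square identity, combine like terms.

5·q^2 + 20·q + 22
= 5(q^2 + 4·q) + 22    [factor out 5 from the q-terms]
= 5(q^2 + 4·q + 4 − 4) + 22    [add and subtract 4 inside the bracket]
= 5(q + 2)^2 − 20 + 22    [perfect-square identity]
= 5(q + 2)^2 + 2    [combine constants]

5(q + 2)^2 + 2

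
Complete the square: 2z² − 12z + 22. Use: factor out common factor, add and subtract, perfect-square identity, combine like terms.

2z² − 12z + 22
= 2(z² − 6z) + 22    [factor out 2 from the z-terms]
= 2(z² − 6z + 9 − 9) + 22    [add and subtract 9 inside the bracket]
= 2(z − 3)² − 18 + 22    [perfect-square identity]
= 2(z − 3)² + 4    [combine constants]

2(z − 3)² + 4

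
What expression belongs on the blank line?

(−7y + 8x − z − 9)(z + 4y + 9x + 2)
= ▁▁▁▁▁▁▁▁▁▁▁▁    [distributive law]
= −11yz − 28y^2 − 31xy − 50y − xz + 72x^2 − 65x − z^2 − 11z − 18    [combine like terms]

After distributive law, the bracketed line is:

−7yz − 28y^2 − 63xy − 14y + 8xz + 32xy + 72x^2 + 16x − z^2 − 4yz − 9xz − 2z − 9z − 36y − 81x − 18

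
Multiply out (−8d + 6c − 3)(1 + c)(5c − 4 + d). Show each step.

−5cd + 29d − 8d^2 − 34c^2d − 8cd^2 − 9c^2 − 27c + 30c^3 + 12

(−8d + 6c − 3)(1 + c)(5c − 4 + d)
= (−8d − 8cd + 6c + 6c^2 − 3 − 3c)(5c − 4 + d)    [distributive law]
= (−8d − 8cd + 3c + 6c^2 − 3)(5c − 4 + d)    [combine like terms]
= −40cd + 32d − 8d^2 − 40c^2d + 32cd − 8cd^2 + 15c^2 − 12c + 3cd + 30c^3 − 24c^2 + 6c^2d − 15c + 12 − 3d    [distributive law]
= −5cd + 29d − 8d^2 − 34c^2d − 8cd^2 − 9c^2 − 27c + 30c^3 + 12    [combine like terms]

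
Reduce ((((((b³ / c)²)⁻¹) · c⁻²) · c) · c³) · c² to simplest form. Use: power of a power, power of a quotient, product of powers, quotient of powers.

((((((b³ / c)²)⁻¹) · c⁻²) · c) · c³) · c²
= (((((b³ / c)⁻²) · c⁻²) · c) · c³) · c²    [power of a power]
= ((((((b³)⁻²) / (c⁻²)) · c⁻²) · c) · c³) · c²    [power of a quotient]
= ((((b⁻⁶ / (c⁻²)) · c⁻²) · c) · c³) · c²    [power of a power]
= b⁻⁶c⁶    [quotient of powers; product of powers]

b⁻⁶c⁶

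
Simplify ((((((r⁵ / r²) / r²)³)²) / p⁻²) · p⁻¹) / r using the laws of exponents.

((((((r⁵ / r²) / r²)³)²) / p⁻²) · p⁻¹) / r
= (((((r⁵ / r²) / r²)⁶) / p⁻²) · p⁻¹) / r    [power of a power]
= (((((r⁵ / r²)⁶) / ((r²)⁶)) / p⁻²) · p⁻¹) / r    [power of a quotient]
= ((((((r⁵)⁶) / ((r²)⁶)) / ((r²)⁶)) / p⁻²) · p⁻¹) / r    [power of a quotient]
= ((((r³⁰ / ((r²)⁶)) / ((r²)⁶)) / p⁻²) · p⁻¹) / r    [power of a power]
= ((((r³⁰ / r¹²) / ((r²)⁶)) / p⁻²) · p⁻¹) / r    [power of a power]
= (((r¹⁸ / ((r²)⁶)) / p⁻²) · p⁻¹) / r    [quotient of powers]
= (((r¹⁸ / r¹²) / p⁻²) · p⁻¹) / r    [power of a power]
= ((r⁶ / p⁻²) · p⁻¹) / r    [quotient of powers]
= pr⁵    [quotient of powers]

pr⁵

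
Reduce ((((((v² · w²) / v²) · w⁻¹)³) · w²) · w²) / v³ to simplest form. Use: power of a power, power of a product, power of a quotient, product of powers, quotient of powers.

((((((v² · w²) / v²) · w⁻¹)³) · w²) · w²) / v³
= ((((((v² · w²) / v²)³) · ((w⁻¹)³)) · w²) · w²) / v³    [power of a product]
= ((((((v² · w²)³) / ((v²)³)) · ((w⁻¹)³)) · w²) · w²) / v³    [power of a quotient]
= (((((((v²)³) · ((w²)³)) / ((v²)³)) · ((w⁻¹)³)) · w²) · w²) / v³    [power of a product]
= (((((v⁶ · ((w²)³)) / ((v²)³)) · ((w⁻¹)³)) · w²) · w²) / v³    [power of a power]
= (((((v⁶ · w⁶) / ((v²)³)) · ((w⁻¹)³)) · w²) · w²) / v³    [power of a power]
= (((((v⁶ · w⁶) / v⁶) · ((w⁻¹)³)) · w²) · w²) / v³    [power of a power]
= (((((v⁶ · w⁶) / v⁶) · w⁻³) · w²) · w²) / v³    [power of a power]
= v⁻³·w⁷    [quotient of powers; product of powers]

v⁻³·w⁷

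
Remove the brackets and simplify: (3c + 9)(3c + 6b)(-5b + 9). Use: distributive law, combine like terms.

(3c + 9)(3c + 6b)(-5b + 9)
= (9c^2 + 18bc + 27c + 54b)(-5b + 9)    [distributive law]
= -45bc^2 + 81c^2 - 90b^2c + 162bc - 135bc + 243c - 270b^2 + 486b    [distributive law]
= -45bc^2 + 81c^2 - 90b^2c + 27bc + 243c - 270b^2 + 486b    [combine like terms]

-45bc^2 + 81c^2 - 90b^2c + 27bc + 243c - 270b^2 + 486b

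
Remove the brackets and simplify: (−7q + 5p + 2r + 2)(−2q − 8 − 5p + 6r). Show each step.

(−7q + 5p + 2r + 2)(−2q − 8 − 5p + 6r)
= 14q² + 56q + 35pq − 42qr − 10pq − 40p − 25p² + 30pr − 4qr − 16r − 10pr + 12r² − 4q − 16 − 10p + 12r    [distributive law]
= 14q² + 52q + 25pq − 46qr − 50p − 25p² + 20pr − 4r + 12r² − 16    [combine like terms]

14q² + 52q + 25pq − 46qr − 50p − 25p² + 20pr − 4r + 12r² − 16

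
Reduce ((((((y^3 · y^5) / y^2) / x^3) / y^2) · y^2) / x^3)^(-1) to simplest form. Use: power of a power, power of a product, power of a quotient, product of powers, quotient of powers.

x^6·y^(-6)

((((((y^3 · y^5) / y^2) / x^3) / y^2) · y^2) / x^3)^(-1)
= ((((((y^3 · y^5) / y^2) / x^3) / y^2) · y^2)^(-1)) / ((x^3)^(-1))    [power of a quotient]
= ((((((y^3 · y^5) / y^2) / x^3) / y^2)^(-1)) · ((y^2)^(-1))) / ((x^3)^(-1))    [power of a product]
= ((((((y^3 · y^5) / y^2) / x^3)^(-1)) / ((y^2)^(-1))) · ((y^2)^(-1))) / ((x^3)^(-1))    [power of a quotient]
= ((((((y^3 · y^5) / y^2)^(-1)) / ((x^3)^(-1))) / ((y^2)^(-1))) · ((y^2)^(-1))) / ((x^3)^(-1))    [power of a quotient]
= ((((((y^3 · y^5)^(-1)) / ((y^2)^(-1))) / ((x^3)^(-1))) / ((y^2)^(-1))) · ((y^2)^(-1))) / ((x^3)^(-1))    [power of a quotient]
= (((((((y^3)^(-1)) · ((y^5)^(-1))) / ((y^2)^(-1))) / ((x^3)^(-1))) / ((y^2)^(-1))) · ((y^2)^(-1))) / ((x^3)^(-1))    [power of a product]
= (((((y^(-3) · ((y^5)^(-1))) / ((y^2)^(-1))) / ((x^3)^(-1))) / ((y^2)^(-1))) · ((y^2)^(-1))) / ((x^3)^(-1))    [power of a power]
= (((((y^(-3) · y^(-5)) / ((y^2)^(-1))) / ((x^3)^(-1))) / ((y^2)^(-1))) · ((y^2)^(-1))) / ((x^3)^(-1))    [power of a power]
= ((((y^(-8) / ((y^2)^(-1))) / ((x^3)^(-1))) / ((y^2)^(-1))) · ((y^2)^(-1))) / ((x^3)^(-1))    [product of powers]
= ((((y^(-8) / y^(-2)) / ((x^3)^(-1))) / ((y^2)^(-1))) · ((y^2)^(-1))) / ((x^3)^(-1))    [power of a power]
= (((y^(-6) / ((x^3)^(-1))) / ((y^2)^(-1))) · ((y^2)^(-1))) / ((x^3)^(-1))    [quotient of powers]
= (((y^(-6) / x^(-3)) / ((y^2)^(-1))) · ((y^2)^(-1))) / ((x^3)^(-1))    [power of a power]
= (((y^(-6) / x^(-3)) / y^(-2)) · ((y^2)^(-1))) / ((x^3)^(-1))    [power of a power]
= (((y^(-6) / x^(-3)) / y^(-2)) · y^(-2)) / ((x^3)^(-1))    [power of a power]
= (((y^(-6) / x^(-3)) / y^(-2)) · y^(-2)) / x^(-3)    [power of a power]
= x^6·y^(-6)    [quotient of powers; product of powers]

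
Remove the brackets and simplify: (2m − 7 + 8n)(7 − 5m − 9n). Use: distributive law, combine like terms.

(2m − 7 + 8n)(7 − 5m − 9n)
= 14m − 10m^2 − 18mn − 49 + 35m + 63n + 56n − 40mn − 72n^2    [distributive law]
= 49m − 10m^2 − 58mn − 49 + 119n − 72n^2    [combine like terms]

49m − 10m^2 − 58mn − 49 + 119n − 72n^2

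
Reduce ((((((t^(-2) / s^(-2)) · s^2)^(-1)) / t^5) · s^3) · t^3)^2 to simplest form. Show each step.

s^(-2)

((((((t^(-2) / s^(-2)) · s^2)^(-1)) / t^5) · s^3) · t^3)^2
= ((((((t^(-2) / s^(-2)) · s^2)^(-1)) / t^5) · s^3)^2) · ((t^3)^2)    [power of a product]
= ((((((t^(-2) / s^(-2)) · s^2)^(-1)) / t^5)^2) · ((s^3)^2)) · ((t^3)^2)    [power of a product]
= ((((((t^(-2) / s^(-2)) · s^2)^(-1))^2) / ((t^5)^2)) · ((s^3)^2)) · ((t^3)^2)    [power of a quotient]
= (((((t^(-2) / s^(-2)) · s^2)^(-2)) / ((t^5)^2)) · ((s^3)^2)) · ((t^3)^2)    [power of a power]
= (((((t^(-2) / s^(-2))^(-2)) · ((s^2)^(-2))) / ((t^5)^2)) · ((s^3)^2)) · ((t^3)^2)    [power of a product]
= ((((((t^(-2))^(-2)) / ((s^(-2))^(-2))) · ((s^2)^(-2))) / ((t^5)^2)) · ((s^3)^2)) · ((t^3)^2)    [power of a quotient]
= ((((t^4 / ((s^(-2))^(-2))) · ((s^2)^(-2))) / ((t^5)^2)) · ((s^3)^2)) · ((t^3)^2)    [power of a power]
= ((((t^4 / s^4) · ((s^2)^(-2))) / ((t^5)^2)) · ((s^3)^2)) · ((t^3)^2)    [power of a power]
= ((((t^4 / s^4) · s^(-4)) / ((t^5)^2)) · ((s^3)^2)) · ((t^3)^2)    [power of a power]
= ((((t^4 / s^4) · s^(-4)) / t^10) · ((s^3)^2)) · ((t^3)^2)    [power of a power]
= ((((t^4 / s^4) · s^(-4)) / t^10) · s^6) · ((t^3)^2)    [power of a power]
= ((((t^4 / s^4) · s^(-4)) / t^10) · s^6) · t^6    [power of a power]
= s^(-2)    [quotient of powers; product of powers]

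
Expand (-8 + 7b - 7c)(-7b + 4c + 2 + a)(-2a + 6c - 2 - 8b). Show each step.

(-8 + 7b - 7c)(-7b + 4c + 2 + a)(-2a + 6c - 2 - 8b)
= (56b - 32c - 16 - 8a - 49b^2 + 28bc + 14b + 7ab + 49bc - 28c^2 - 14c - 7ac)(-2a + 6c - 2 - 8b)    [distributive law]
= (70b - 46c - 16 - 8a - 49b^2 + 77bc + 7ab - 28c^2 - 7ac)(-2a + 6c - 2 - 8b)    [combine like terms]
= -140ab + 420bc - 140b - 560b^2 + 92ac - 276c^2 + 92c + 368bc + 32a - 96c + 32 + 128b + 16a^2 - 48ac + 16a + 64ab + 98ab^2 - 294b^2c + 98b^2 + 392b^3 - 154abc + 462bc^2 - 154bc - 616b^2c - 14a^2b + 42abc - 14ab - 56ab^2 + 56ac^2 - 168c^3 + 56c^2 + 224bc^2 + 14a^2c - 42ac^2 + 14ac + 56abc    [distributive law]
= -90ab + 634bc - 12b - 462b^2 + 58ac - 220c^2 - 4c + 48a + 32 + 16a^2 + 42ab^2 - 910b^2c + 392b^3 - 56abc + 686bc^2 - 14a^2b + 14ac^2 - 168c^3 + 14a^2c    [combine like terms]

-90ab + 634bc - 12b - 462b^2 + 58ac - 220c^2 - 4c + 48a + 32 + 16a^2 + 42ab^2 - 910b^2c + 392b^3 - 56abc + 686bc^2 - 14a^2b + 14ac^2 - 168c^3 + 14a^2c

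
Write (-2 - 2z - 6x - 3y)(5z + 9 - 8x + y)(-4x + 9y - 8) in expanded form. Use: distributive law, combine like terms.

(-2 - 2z - 6x - 3y)(5z + 9 - 8x + y)(-4x + 9y - 8)
= (-10z - 18 + 16x - 2y - 10z^2 - 18z + 16xz - 2yz - 30xz - 54x + 48x^2 - 6xy - 15yz - 27y + 24xy - 3y^2)(-4x + 9y - 8)    [distributive law]
= (-28z - 18 - 38x - 29y - 10z^2 - 14xz - 17yz + 48x^2 + 18xy - 3y^2)(-4x + 9y - 8)    [combine like terms]
= 112xz - 252yz + 224z + 72x - 162y + 144 + 152x^2 - 342xy + 304x + 116xy - 261y^2 + 232y + 40xz^2 - 90yz^2 + 80z^2 + 56x^2z - 126xyz + 112xz + 68xyz - 153y^2z + 136yz - 192x^3 + 432x^2y - 384x^2 - 72x^2y + 162xy^2 - 144xy + 12xy^2 - 27y^3 + 24y^2    [distributive law]
= 224xz - 116yz + 224z + 376x + 70y + 144 - 232x^2 - 370xy - 237y^2 + 40xz^2 - 90yz^2 + 80z^2 + 56x^2z - 58xyz - 153y^2z - 192x^3 + 360x^2y + 174xy^2 - 27y^3    [combine like terms]

224xz - 116yz + 224z + 376x + 70y + 144 - 232x^2 - 370xy - 237y^2 + 40xz^2 - 90yz^2 + 80z^2 + 56x^2z - 58xyz - 153y^2z - 192x^3 + 360x^2y + 174xy^2 - 27y^3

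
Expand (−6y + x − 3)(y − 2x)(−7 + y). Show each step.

(−6y + x − 3)(y − 2x)(−7 + y)
= (−6y^2 + 12xy + xy − 2x^2 − 3y + 6x)(−7 + y)    [distributive law]
= (−6y^2 + 13xy − 2x^2 − 3y + 6x)(−7 + y)    [combine like terms]
= 42y^2 − 6y^3 − 91xy + 13xy^2 + 14x^2 − 2x^2y + 21y − 3y^2 − 42x + 6xy    [distributive law]
= 39y^2 − 6y^3 − 85xy + 13xy^2 + 14x^2 − 2x^2y + 21y − 42x    [combine like terms]

39y^2 − 6y^3 − 85xy + 13xy^2 + 14x^2 − 2x^2y + 21y − 42x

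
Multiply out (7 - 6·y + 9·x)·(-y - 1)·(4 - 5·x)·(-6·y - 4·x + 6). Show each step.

168·y² - 164·x·y + 144·y - 90·x·y² + 124·x²·y + 106·x - 168 + 274·x² - 144·y³ + 180·x·y³ - 150·x²·y² - 180·x³·y - 180·x³

(7 - 6·y + 9·x)·(-y - 1)·(4 - 5·x)·(-6·y - 4·x + 6)
= (-7·y - 7 + 6·y² + 6·y - 9·x·y - 9·x)·(4 - 5·x)·(-6·y - 4·x + 6)    [distributive law]
= (-y - 7 + 6·y² - 9·x·y - 9·x)·(4 - 5·x)·(-6·y - 4·x + 6)    [combine like terms]
= (-4·y + 5·x·y - 28 + 35·x + 24·y² - 30·x·y² - 36·x·y + 45·x²·y - 36·x + 45·x²)·(-6·y - 4·x + 6)    [distributive law]
= (-4·y - 31·x·y - 28 - x + 24·y² - 30·x·y² + 45·x²·y + 45·x²)·(-6·y - 4·x + 6)    [combine like terms]
= 24·y² + 16·x·y - 24·y + 186·x·y² + 124·x²·y - 186·x·y + 168·y + 112·x - 168 + 6·x·y + 4·x² - 6·x - 144·y³ - 96·x·y² + 144·y² + 180·x·y³ + 120·x²·y² - 180·x·y² - 270·x²·y² - 180·x³·y + 270·x²·y - 270·x²·y - 180·x³ + 270·x²    [distributive law]
= 168·y² - 164·x·y + 144·y - 90·x·y² + 124·x²·y + 106·x - 168 + 274·x² - 144·y³ + 180·x·y³ - 150·x²·y² - 180·x³·y - 180·x³    [combine like terms]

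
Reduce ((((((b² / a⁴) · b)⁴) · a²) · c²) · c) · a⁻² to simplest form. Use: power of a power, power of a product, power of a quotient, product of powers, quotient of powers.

((((((b² / a⁴) · b)⁴) · a²) · c²) · c) · a⁻²
= ((((((b² / a⁴)⁴) · (b⁴)) · a²) · c²) · c) · a⁻²    [power of a product]
= (((((((b²)⁴) / ((a⁴)⁴)) · (b⁴)) · a²) · c²) · c) · a⁻²    [power of a quotient]
= (((((b⁸ / ((a⁴)⁴)) · (b⁴)) · a²) · c²) · c) · a⁻²    [power of a power]
= (((((b⁸ / a¹⁶) · (b⁴)) · a²) · c²) · c) · a⁻²    [power of a power]
= a⁻¹⁶b¹²c³    [quotient of powers; product of powers]

a⁻¹⁶b¹²c³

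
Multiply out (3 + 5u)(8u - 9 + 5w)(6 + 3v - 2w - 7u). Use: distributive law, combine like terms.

63u - 63uv + 87uw + 387u^2 - 162 - 81v + 144w + 45vw - 30w^2 + 120u^2v - 255u^2w - 280u^3 + 75uvw - 50uw^2

(3 + 5u)(8u - 9 + 5w)(6 + 3v - 2w - 7u)
= (24u - 27 + 15w + 40u^2 - 45u + 25uw)(6 + 3v - 2w - 7u)    [distributive law]
= (-21u - 27 + 15w + 40u^2 + 25uw)(6 + 3v - 2w - 7u)    [combine like terms]
= -126u - 63uv + 42uw + 147u^2 - 162 - 81v + 54w + 189u + 90w + 45vw - 30w^2 - 105uw + 240u^2 + 120u^2v - 80u^2w - 280u^3 + 150uw + 75uvw - 50uw^2 - 175u^2w    [distributive law]
= 63u - 63uv + 87uw + 387u^2 - 162 - 81v + 144w + 45vw - 30w^2 + 120u^2v - 255u^2w - 280u^3 + 75uvw - 50uw^2    [combine like terms]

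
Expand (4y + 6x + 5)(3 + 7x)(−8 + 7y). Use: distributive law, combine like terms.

9y + 84y² + 147xy + 196xy² − 424x − 336x² + 294x²y − 120

(4y + 6x + 5)(3 + 7x)(−8 + 7y)
= (12y + 28xy + 18x + 42x² + 15 + 35x)(−8 + 7y)    [distributive law]
= (12y + 28xy + 53x + 42x² + 15)(−8 + 7y)    [combine like terms]
= −96y + 84y² − 224xy + 196xy² − 424x + 371xy − 336x² + 294x²y − 120 + 105y    [distributive law]
= 9y + 84y² + 147xy + 196xy² − 424x − 336x² + 294x²y − 120    [combine like terms]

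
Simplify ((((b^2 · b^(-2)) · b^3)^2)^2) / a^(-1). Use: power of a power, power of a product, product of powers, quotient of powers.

ab^12

((((b^2 · b^(-2)) · b^3)^2)^2) / a^(-1)
= (((b^2 · b^(-2)) · b^3)^4) / a^(-1)    [power of a power]
= (((b^2 · b^(-2))^4) · ((b^3)^4)) / a^(-1)    [power of a product]
= ((((b^2)^4) · ((b^(-2))^4)) · ((b^3)^4)) / a^(-1)    [power of a product]
= ((b^8 · ((b^(-2))^4)) · ((b^3)^4)) / a^(-1)    [power of a power]
= ((b^8 · b^(-8)) · ((b^3)^4)) / a^(-1)    [power of a power]
= (b^0 · ((b^3)^4)) / a^(-1)    [product of powers]
= (b^0 · b^12) / a^(-1)    [power of a power]
= b^12 / a^(-1)    [product of powers]
= ab^12    [quotient of powers]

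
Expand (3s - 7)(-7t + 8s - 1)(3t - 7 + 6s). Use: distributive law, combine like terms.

(3s - 7)(-7t + 8s - 1)(3t - 7 + 6s)
= (-21st + 24s^2 - 3s + 49t - 56s + 7)(3t - 7 + 6s)    [distributive law]
= (-21st + 24s^2 - 59s + 49t + 7)(3t - 7 + 6s)    [combine like terms]
= -63st^2 + 147st - 126s^2t + 72s^2t - 168s^2 + 144s^3 - 177st + 413s - 354s^2 + 147t^2 - 343t + 294st + 21t - 49 + 42s    [distributive law]
= -63st^2 + 264st - 54s^2t - 522s^2 + 144s^3 + 455s + 147t^2 - 322t - 49    [combine like terms]

-63st^2 + 264st - 54s^2t - 522s^2 + 144s^3 + 455s + 147t^2 - 322t - 49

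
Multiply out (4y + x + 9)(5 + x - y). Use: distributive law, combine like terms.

11y + 3xy - 4y² + 14x + x² + 45

(4y + x + 9)(5 + x - y)
= 20y + 4xy - 4y² + 5x + x² - xy + 45 + 9x - 9y    [distributive law]
= 11y + 3xy - 4y² + 14x + x² + 45    [combine like terms]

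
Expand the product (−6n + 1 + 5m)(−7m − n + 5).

37mn + 6n^2 − 31n + 18m + 5 − 35m^2

(−6n + 1 + 5m)(−7m − n + 5)
= 42mn + 6n^2 − 30n − 7m − n + 5 − 35m^2 − 5mn + 25m    [distributive law]
= 37mn + 6n^2 − 31n + 18m + 5 − 35m^2    [combine like terms]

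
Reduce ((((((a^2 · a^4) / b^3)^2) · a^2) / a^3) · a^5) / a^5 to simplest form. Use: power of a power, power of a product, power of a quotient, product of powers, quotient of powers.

((((((a^2 · a^4) / b^3)^2) · a^2) / a^3) · a^5) / a^5
= ((((((a^2 · a^4)^2) / ((b^3)^2)) · a^2) / a^3) · a^5) / a^5    [power of a quotient]
= (((((((a^2)^2) · ((a^4)^2)) / ((b^3)^2)) · a^2) / a^3) · a^5) / a^5    [power of a product]
= (((((a^4 · ((a^4)^2)) / ((b^3)^2)) · a^2) / a^3) · a^5) / a^5    [power of a power]
= (((((a^4 · a^8) / ((b^3)^2)) · a^2) / a^3) · a^5) / a^5    [power of a power]
= ((((a^12 / ((b^3)^2)) · a^2) / a^3) · a^5) / a^5    [product of powers]
= ((((a^12 / b^6) · a^2) / a^3) · a^5) / a^5    [power of a power]
= a^11b^(-6)    [quotient of powers; product of powers]

a^11b^(-6)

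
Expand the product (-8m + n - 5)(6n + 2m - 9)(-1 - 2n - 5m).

117mn + 62mn^2 + 262m^2n - 294m^2 + 80m^3 - 287m + 72n^2 - 12n^3 - 51n - 45

(-8m + n - 5)(6n + 2m - 9)(-1 - 2n - 5m)
= (-48mn - 16m^2 + 72m + 6n^2 + 2mn - 9n - 30n - 10m + 45)(-1 - 2n - 5m)    [distributive law]
= (-46mn - 16m^2 + 62m + 6n^2 - 39n + 45)(-1 - 2n - 5m)    [combine like terms]
= 46mn + 92mn^2 + 230m^2n + 16m^2 + 32m^2n + 80m^3 - 62m - 124mn - 310m^2 - 6n^2 - 12n^3 - 30mn^2 + 39n + 78n^2 + 195mn - 45 - 90n - 225m    [distributive law]
= 117mn + 62mn^2 + 262m^2n - 294m^2 + 80m^3 - 287m + 72n^2 - 12n^3 - 51n - 45    [combine like terms]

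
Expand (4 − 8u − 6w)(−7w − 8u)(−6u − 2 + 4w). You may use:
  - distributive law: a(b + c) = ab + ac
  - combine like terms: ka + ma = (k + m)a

(4 − 8u − 6w)(−7w − 8u)(−6u − 2 + 4w)
= (−28w − 32u + 56uw + 64u^2 + 42w^2 + 48uw)(−6u − 2 + 4w)    [distributive law]
= (−28w − 32u + 104uw + 64u^2 + 42w^2)(−6u − 2 + 4w)    [combine like terms]
= 168uw + 56w − 112w^2 + 192u^2 + 64u − 128uw − 624u^2w − 208uw + 416uw^2 − 384u^3 − 128u^2 + 256u^2w − 252uw^2 − 84w^2 + 168w^3    [distributive law]
= −168uw + 56w − 196w^2 + 64u^2 + 64u − 368u^2w + 164uw^2 − 384u^3 + 168w^3    [combine like terms]

−168uw + 56w − 196w^2 + 64u^2 + 64u − 368u^2w + 164uw^2 − 384u^3 + 168w^3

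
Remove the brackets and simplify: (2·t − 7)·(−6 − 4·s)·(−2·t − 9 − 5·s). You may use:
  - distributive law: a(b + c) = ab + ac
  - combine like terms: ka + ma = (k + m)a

24·t² + 24·t + 76·s·t + 16·s·t² + 40·s²·t − 378 − 462·s − 140·s²

(2·t − 7)·(−6 − 4·s)·(−2·t − 9 − 5·s)
= (−12·t − 8·s·t + 42 + 28·s)·(−2·t − 9 − 5·s)    [distributive law]
= 24·t² + 108·t + 60·s·t + 16·s·t² + 72·s·t + 40·s²·t − 84·t − 378 − 210·s − 56·s·t − 252·s − 140·s²    [distributive law]
= 24·t² + 24·t + 76·s·t + 16·s·t² + 40·s²·t − 378 − 462·s − 140·s²    [combine like terms]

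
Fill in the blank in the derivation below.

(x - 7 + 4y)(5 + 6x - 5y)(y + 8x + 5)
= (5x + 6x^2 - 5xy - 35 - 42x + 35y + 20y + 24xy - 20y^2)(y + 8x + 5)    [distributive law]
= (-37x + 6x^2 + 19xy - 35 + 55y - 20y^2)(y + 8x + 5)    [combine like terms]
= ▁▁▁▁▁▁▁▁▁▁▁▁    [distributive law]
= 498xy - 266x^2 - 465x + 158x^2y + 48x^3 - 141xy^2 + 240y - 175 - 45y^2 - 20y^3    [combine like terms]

Applying distributive law to the line above:

-37xy - 296x^2 - 185x + 6x^2y + 48x^3 + 30x^2 + 19xy^2 + 152x^2y + 95xy - 35y - 280x - 175 + 55y^2 + 440xy + 275y - 20y^3 - 160xy^2 - 100y^2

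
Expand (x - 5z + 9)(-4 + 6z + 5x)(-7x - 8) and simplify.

-327x^2 - 76x + 133x^2z - 366xz - 35x^3 - 592z + 210xz^2 + 240z^2 + 288

(x - 5z + 9)(-4 + 6z + 5x)(-7x - 8)
= (-4x + 6xz + 5x^2 + 20z - 30z^2 - 25xz - 36 + 54z + 45x)(-7x - 8)    [distributive law]
= (41x - 19xz + 5x^2 + 74z - 30z^2 - 36)(-7x - 8)    [combine like terms]
= -287x^2 - 328x + 133x^2z + 152xz - 35x^3 - 40x^2 - 518xz - 592z + 210xz^2 + 240z^2 + 252x + 288    [distributive law]
= -327x^2 - 76x + 133x^2z - 366xz - 35x^3 - 592z + 210xz^2 + 240z^2 + 288    [combine like terms]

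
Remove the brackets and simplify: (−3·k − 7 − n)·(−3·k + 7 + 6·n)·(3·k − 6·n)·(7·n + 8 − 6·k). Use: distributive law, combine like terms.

783·k^3·n + 216·k^3 − 162·k^4 − 1125·k^2·n^2 + 90·k^2·n + 288·k·n^3 − 2217·k·n^2 − 3969·k·n − 1176·k + 882·k^2 + 4410·n^2 + 2352·n + 2346·n^3 + 252·n^4

(−3·k − 7 − n)·(−3·k + 7 + 6·n)·(3·k − 6·n)·(7·n + 8 − 6·k)
= (9·k^2 − 21·k − 18·k·n + 21·k − 49 − 42·n + 3·k·n − 7·n − 6·n^2)·(3·k − 6·n)·(7·n + 8 − 6·k)    [distributive law]
= (9·k^2 − 15·k·n − 49 − 49·n − 6·n^2)·(3·k − 6·n)·(7·n + 8 − 6·k)    [combine like terms]
= (27·k^3 − 54·k^2·n − 45·k^2·n + 90·k·n^2 − 147·k + 294·n − 147·k·n + 294·n^2 − 18·k·n^2 + 36·n^3)·(7·n + 8 − 6·k)    [distributive law]
= (27·k^3 − 99·k^2·n + 72·k·n^2 − 147·k + 294·n − 147·k·n + 294·n^2 + 36·n^3)·(7·n + 8 − 6·k)    [combine like terms]
= 189·k^3·n + 216·k^3 − 162·k^4 − 693·k^2·n^2 − 792·k^2·n + 594·k^3·n + 504·k·n^3 + 576·k·n^2 − 432·k^2·n^2 − 1029·k·n − 1176·k + 882·k^2 + 2058·n^2 + 2352·n − 1764·k·n − 1029·k·n^2 − 1176·k·n + 882·k^2·n + 2058·n^3 + 2352·n^2 − 1764·k·n^2 + 252·n^4 + 288·n^3 − 216·k·n^3    [distributive law]
= 783·k^3·n + 216·k^3 − 162·k^4 − 1125·k^2·n^2 + 90·k^2·n + 288·k·n^3 − 2217·k·n^2 − 3969·k·n − 1176·k + 882·k^2 + 4410·n^2 + 2352·n + 2346·n^3 + 252·n^4    [combine like terms]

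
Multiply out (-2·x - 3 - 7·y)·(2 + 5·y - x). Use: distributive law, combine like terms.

-x - 3·x·y + 2·x^2 - 6 - 29·y - 35·y^2

(-2·x - 3 - 7·y)·(2 + 5·y - x)
= -4·x - 10·x·y + 2·x^2 - 6 - 15·y + 3·x - 14·y - 35·y^2 + 7·x·y    [distributive law]
= -x - 3·x·y + 2·x^2 - 6 - 29·y - 35·y^2    [combine like terms]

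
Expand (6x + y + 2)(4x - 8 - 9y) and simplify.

(6x + y + 2)(4x - 8 - 9y)
= 24x^2 - 48x - 54xy + 4xy - 8y - 9y^2 + 8x - 16 - 18y    [distributive law]
= 24x^2 - 40x - 50xy - 26y - 9y^2 - 16    [combine like terms]

24x^2 - 40x - 50xy - 26y - 9y^2 - 16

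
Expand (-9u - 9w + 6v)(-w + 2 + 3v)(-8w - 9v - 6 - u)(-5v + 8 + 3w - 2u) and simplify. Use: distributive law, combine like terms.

(-9u - 9w + 6v)(-w + 2 + 3v)(-8w - 9v - 6 - u)(-5v + 8 + 3w - 2u)
= (9uw - 18u - 27uv + 9w^2 - 18w - 27vw - 6vw + 12v + 18v^2)(-8w - 9v - 6 - u)(-5v + 8 + 3w - 2u)    [distributive law]
= (9uw - 18u - 27uv + 9w^2 - 18w - 33vw + 12v + 18v^2)(-8w - 9v - 6 - u)(-5v + 8 + 3w - 2u)    [combine like terms]
= (-72uw^2 - 81uvw - 54uw - 9u^2w + 144uw + 162uv + 108u + 18u^2 + 216uvw + 243uv^2 + 162uv + 27u^2v - 72w^3 - 81vw^2 - 54w^2 - 9uw^2 + 144w^2 + 162vw + 108w + 18uw + 264vw^2 + 297v^2w + 198vw + 33uvw - 96vw - 108v^2 - 72v - 12uv - 144v^2w - 162v^3 - 108v^2 - 18uv^2)(-5v + 8 + 3w - 2u)    [distributive law]
= (-81uw^2 + 168uvw + 108uw - 9u^2w + 312uv + 108u + 18u^2 + 225uv^2 + 27u^2v - 72w^3 + 183vw^2 + 90w^2 + 264vw + 108w + 153v^2w - 216v^2 - 72v - 162v^3)(-5v + 8 + 3w - 2u)    [combine like terms]
= 405uvw^2 - 648uw^2 - 243uw^3 + 162u^2w^2 - 840uv^2w + 1344uvw + 504uvw^2 - 336u^2vw - 540uvw + 864uw + 324uw^2 - 216u^2w + 45u^2vw - 72u^2w - 27u^2w^2 + 18u^3w - 1560uv^2 + 2496uv + 936uvw - 624u^2v - 540uv + 864u + 324uw - 216u^2 - 90u^2v + 144u^2 + 54u^2w - 36u^3 - 1125uv^3 + 1800uv^2 + 675uv^2w - 450u^2v^2 - 135u^2v^2 + 216u^2v + 81u^2vw - 54u^3v + 360vw^3 - 576w^3 - 216w^4 + 144uw^3 - 915v^2w^2 + 1464vw^2 + 549vw^3 - 366uvw^2 - 450vw^2 + 720w^2 + 270w^3 - 180uw^2 - 1320v^2w + 2112vw + 792vw^2 - 528uvw - 540vw + 864w + 324w^2 - 216uw - 765v^3w + 1224v^2w + 459v^2w^2 - 306uv^2w + 1080v^3 - 1728v^2 - 648v^2w + 432uv^2 + 360v^2 - 576v - 216vw + 144uv + 810v^4 - 1296v^3 - 486v^3w + 324uv^3    [distributive law]
= 543uvw^2 - 504uw^2 - 99uw^3 + 135u^2w^2 - 471uv^2w + 1212uvw - 210u^2vw + 972uw - 234u^2w + 18u^3w + 672uv^2 + 2100uv - 498u^2v + 864u - 72u^2 - 36u^3 - 801uv^3 - 585u^2v^2 - 54u^3v + 909vw^3 - 306w^3 - 216w^4 - 456v^2w^2 + 1806vw^2 + 1044w^2 - 744v^2w + 1356vw + 864w - 1251v^3w - 216v^3 - 1368v^2 - 576v + 810v^4    [combine like terms]

543uvw^2 - 504uw^2 - 99uw^3 + 135u^2w^2 - 471uv^2w + 1212uvw - 210u^2vw + 972uw - 234u^2w + 18u^3w + 672uv^2 + 2100uv - 498u^2v + 864u - 72u^2 - 36u^3 - 801uv^3 - 585u^2v^2 - 54u^3v + 909vw^3 - 306w^3 - 216w^4 - 456v^2w^2 + 1806vw^2 + 1044w^2 - 744v^2w + 1356vw + 864w - 1251v^3w - 216v^3 - 1368v^2 - 576v + 810v^4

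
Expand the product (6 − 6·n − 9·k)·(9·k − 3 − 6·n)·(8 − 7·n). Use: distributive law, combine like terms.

(6 − 6·n − 9·k)·(9·k − 3 − 6·n)·(8 − 7·n)
= (54·k − 18 − 36·n − 54·k·n + 18·n + 36·n^2 − 81·k^2 + 27·k + 54·k·n)·(8 − 7·n)    [distributive law]
= (81·k − 18 − 18·n + 36·n^2 − 81·k^2)·(8 − 7·n)    [combine like terms]
= 648·k − 567·k·n − 144 + 126·n − 144·n + 126·n^2 + 288·n^2 − 252·n^3 − 648·k^2 + 567·k^2·n    [distributive law]
= 648·k − 567·k·n − 144 − 18·n + 414·n^2 − 252·n^3 − 648·k^2 + 567·k^2·n    [combine like terms]

648·k − 567·k·n − 144 − 18·n + 414·n^2 − 252·n^3 − 648·k^2 + 567·k^2·n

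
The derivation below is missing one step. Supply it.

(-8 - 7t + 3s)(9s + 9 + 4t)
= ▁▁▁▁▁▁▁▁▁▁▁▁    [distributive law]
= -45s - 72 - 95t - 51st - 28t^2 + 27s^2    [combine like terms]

Applying distributive law to the line above:

-72s - 72 - 32t - 63st - 63t - 28t^2 + 27s^2 + 27s + 12st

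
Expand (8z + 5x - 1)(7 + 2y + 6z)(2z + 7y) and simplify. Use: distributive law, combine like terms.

(8z + 5x - 1)(7 + 2y + 6z)(2z + 7y)
= (56z + 16yz + 48z^2 + 35x + 10xy + 30xz - 7 - 2y - 6z)(2z + 7y)    [distributive law]
= (50z + 16yz + 48z^2 + 35x + 10xy + 30xz - 7 - 2y)(2z + 7y)    [combine like terms]
= 100z^2 + 350yz + 32yz^2 + 112y^2z + 96z^3 + 336yz^2 + 70xz + 245xy + 20xyz + 70xy^2 + 60xz^2 + 210xyz - 14z - 49y - 4yz - 14y^2    [distributive law]
= 100z^2 + 346yz + 368yz^2 + 112y^2z + 96z^3 + 70xz + 245xy + 230xyz + 70xy^2 + 60xz^2 - 14z - 49y - 14y^2    [combine like terms]

100z^2 + 346yz + 368yz^2 + 112y^2z + 96z^3 + 70xz + 245xy + 230xyz + 70xy^2 + 60xz^2 - 14z - 49y - 14y^2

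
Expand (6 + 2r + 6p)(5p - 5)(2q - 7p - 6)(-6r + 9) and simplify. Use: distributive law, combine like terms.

(6 + 2r + 6p)(5p - 5)(2q - 7p - 6)(-6r + 9)
= (30p - 30 + 10pr - 10r + 30p² - 30p)(2q - 7p - 6)(-6r + 9)    [distributive law]
= (-30 + 10pr - 10r + 30p²)(2q - 7p - 6)(-6r + 9)    [combine like terms]
= (-60q + 210p + 180 + 20pqr - 70p²r - 60pr - 20qr + 70pr + 60r + 60p²q - 210p³ - 180p²)(-6r + 9)    [distributive law]
= (-60q + 210p + 180 + 20pqr - 70p²r + 10pr - 20qr + 60r + 60p²q - 210p³ - 180p²)(-6r + 9)    [combine like terms]
= 360qr - 540q - 1260pr + 1890p - 1080r + 1620 - 120pqr² + 180pqr + 420p²r² - 630p²r - 60pr² + 90pr + 120qr² - 180qr - 360r² + 540r - 360p²qr + 540p²q + 1260p³r - 1890p³ + 1080p²r - 1620p²    [distributive law]
= 180qr - 540q - 1170pr + 1890p - 540r + 1620 - 120pqr² + 180pqr + 420p²r² + 450p²r - 60pr² + 120qr² - 360r² - 360p²qr + 540p²q + 1260p³r - 1890p³ - 1620p²    [combine like terms]

180qr - 540q - 1170pr + 1890p - 540r + 1620 - 120pqr² + 180pqr + 420p²r² + 450p²r - 60pr² + 120qr² - 360r² - 360p²qr + 540p²q + 1260p³r - 1890p³ - 1620p²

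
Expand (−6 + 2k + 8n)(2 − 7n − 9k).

(−6 + 2k + 8n)(2 − 7n − 9k)
= −12 + 42n + 54k + 4k − 14kn − 18k^2 + 16n − 56n^2 − 72kn    [distributive law]
= −12 + 58n + 58k − 86kn − 18k^2 − 56n^2    [combine like terms]

−12 + 58n + 58k − 86kn − 18k^2 − 56n^2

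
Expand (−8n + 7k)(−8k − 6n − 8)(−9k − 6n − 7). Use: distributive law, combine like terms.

138k^2n − 564kn^2 − 394kn − 288n^3 − 720n^2 − 448n + 504k^3 + 896k^2 + 392k

(−8n + 7k)(−8k − 6n − 8)(−9k − 6n − 7)
= (64kn + 48n^2 + 64n − 56k^2 − 42kn − 56k)(−9k − 6n − 7)    [distributive law]
= (22kn + 48n^2 + 64n − 56k^2 − 56k)(−9k − 6n − 7)    [combine like terms]
= −198k^2n − 132kn^2 − 154kn − 432kn^2 − 288n^3 − 336n^2 − 576kn − 384n^2 − 448n + 504k^3 + 336k^2n + 392k^2 + 504k^2 + 336kn + 392k    [distributive law]
= 138k^2n − 564kn^2 − 394kn − 288n^3 − 720n^2 − 448n + 504k^3 + 896k^2 + 392k    [combine like terms]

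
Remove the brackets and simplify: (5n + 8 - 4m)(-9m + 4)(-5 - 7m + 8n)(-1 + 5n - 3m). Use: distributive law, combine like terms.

1231mn - 3215mn^2 + 3434m^2n + 4095m^2n^2 - 3069m^3n - 1800mn^3 - 956n + 620n^2 + 800n^3 + 264m - 1084m^2 - 1056m^3 + 160 + 756m^4

(5n + 8 - 4m)(-9m + 4)(-5 - 7m + 8n)(-1 + 5n - 3m)
= (-45mn + 20n - 72m + 32 + 36m^2 - 16m)(-5 - 7m + 8n)(-1 + 5n - 3m)    [distributive law]
= (-45mn + 20n - 88m + 32 + 36m^2)(-5 - 7m + 8n)(-1 + 5n - 3m)    [combine like terms]
= (225mn + 315m^2n - 360mn^2 - 100n - 140mn + 160n^2 + 440m + 616m^2 - 704mn - 160 - 224m + 256n - 180m^2 - 252m^3 + 288m^2n)(-1 + 5n - 3m)    [distributive law]
= (-619mn + 603m^2n - 360mn^2 + 156n + 160n^2 + 216m + 436m^2 - 160 - 252m^3)(-1 + 5n - 3m)    [combine like terms]
= 619mn - 3095mn^2 + 1857m^2n - 603m^2n + 3015m^2n^2 - 1809m^3n + 360mn^2 - 1800mn^3 + 1080m^2n^2 - 156n + 780n^2 - 468mn - 160n^2 + 800n^3 - 480mn^2 - 216m + 1080mn - 648m^2 - 436m^2 + 2180m^2n - 1308m^3 + 160 - 800n + 480m + 252m^3 - 1260m^3n + 756m^4    [distributive law]
= 1231mn - 3215mn^2 + 3434m^2n + 4095m^2n^2 - 3069m^3n - 1800mn^3 - 956n + 620n^2 + 800n^3 + 264m - 1084m^2 - 1056m^3 + 160 + 756m^4    [combine like terms]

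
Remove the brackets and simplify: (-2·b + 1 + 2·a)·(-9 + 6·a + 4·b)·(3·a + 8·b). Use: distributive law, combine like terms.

(-2·b + 1 + 2·a)·(-9 + 6·a + 4·b)·(3·a + 8·b)
= (18·b - 12·a·b - 8·b^2 - 9 + 6·a + 4·b - 18·a + 12·a^2 + 8·a·b)·(3·a + 8·b)    [distributive law]
= (22·b - 4·a·b - 8·b^2 - 9 - 12·a + 12·a^2)·(3·a + 8·b)    [combine like terms]
= 66·a·b + 176·b^2 - 12·a^2·b - 32·a·b^2 - 24·a·b^2 - 64·b^3 - 27·a - 72·b - 36·a^2 - 96·a·b + 36·a^3 + 96·a^2·b    [distributive law]
= -30·a·b + 176·b^2 + 84·a^2·b - 56·a·b^2 - 64·b^3 - 27·a - 72·b - 36·a^2 + 36·a^3    [combine like terms]

-30·a·b + 176·b^2 + 84·a^2·b - 56·a·b^2 - 64·b^3 - 27·a - 72·b - 36·a^2 + 36·a^3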